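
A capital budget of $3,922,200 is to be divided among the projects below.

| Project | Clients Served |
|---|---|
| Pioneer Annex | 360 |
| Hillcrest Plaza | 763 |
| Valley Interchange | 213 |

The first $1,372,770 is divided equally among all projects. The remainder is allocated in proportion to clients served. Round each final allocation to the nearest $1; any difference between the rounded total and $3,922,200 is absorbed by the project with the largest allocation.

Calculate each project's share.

Pioneer Annex: $1,144,562; Hillcrest Plaza: $1,913,589; Valley Interchange: $864,049

First tranche $1,372,770 split equally: $457,590 each.
Remainder $2,549,430 by clients served (total 1,336): Pioneer Annex 686,972.16 → $686,972; Hillcrest Plaza 1,455,999.32 → $1,455,999; Valley Interchange 406,458.53 → $406,459.
Totals: Pioneer Annex $457,590 + $686,972 = $1,144,562; Hillcrest Plaza $457,590 + $1,455,999 = $1,913,589; Valley Interchange $457,590 + $406,459 = $864,049.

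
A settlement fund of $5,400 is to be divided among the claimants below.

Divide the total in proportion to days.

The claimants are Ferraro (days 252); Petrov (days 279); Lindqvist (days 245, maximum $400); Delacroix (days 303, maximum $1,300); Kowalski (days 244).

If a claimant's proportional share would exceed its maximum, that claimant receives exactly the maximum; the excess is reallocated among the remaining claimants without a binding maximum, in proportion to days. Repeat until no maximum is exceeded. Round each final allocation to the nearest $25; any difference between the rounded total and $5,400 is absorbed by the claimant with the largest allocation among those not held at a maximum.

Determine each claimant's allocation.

Ferraro: $1,200 · Petrov: $1,325 · Lindqvist: $400 · Delacroix: $1,300 · Kowalski: $1,175

Total days = 1,323.
Unconstrained shares: Ferraro 1,028.57; Petrov 1,138.78; Lindqvist 1,000.00; Delacroix 1,236.73; Kowalski 995.92.
Capped: Lindqvist ($400); remaining pool $5,000 reallocated over remaining days 1,078.
Capped: Delacroix ($1,300); remaining pool $3,700 reallocated over remaining days 775.
Remaining shares: Ferraro 1,203.10 → $1,200; Petrov 1,332.00 → $1,325; Kowalski 1,164.90 → $1,175.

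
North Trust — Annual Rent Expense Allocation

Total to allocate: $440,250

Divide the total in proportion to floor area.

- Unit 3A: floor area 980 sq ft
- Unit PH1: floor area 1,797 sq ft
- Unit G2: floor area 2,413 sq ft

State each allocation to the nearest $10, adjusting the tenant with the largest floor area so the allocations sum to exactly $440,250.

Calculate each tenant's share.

Unit 3A: $83,130 · Unit PH1: $152,430 · Unit G2: $204,690

Floor area total: 980 + 1,797 + 2,413 = 5,190.
Proportional shares: Unit 3A 83,130.06; Unit PH1 152,433.38; Unit G2 204,686.56.
After rounding ($10): Unit 3A $83,130; Unit PH1 $152,430; Unit G2 $204,690. Sum = $440,250.
No rounding difference to absorb.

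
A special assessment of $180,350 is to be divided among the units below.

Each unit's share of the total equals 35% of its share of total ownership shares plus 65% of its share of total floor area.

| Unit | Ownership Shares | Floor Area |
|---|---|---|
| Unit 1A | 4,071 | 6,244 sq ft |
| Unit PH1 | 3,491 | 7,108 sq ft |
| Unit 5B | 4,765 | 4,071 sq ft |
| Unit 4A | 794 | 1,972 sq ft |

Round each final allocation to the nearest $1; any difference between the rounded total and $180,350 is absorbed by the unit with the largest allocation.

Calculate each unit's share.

Unit 1A: $57,325 · Unit PH1: $59,757 · Unit 5B: $47,529 · Unit 4A: $15,739

Ownership shares total 13,121; floor area total 19,395.
Composite weights (35% ownership shares + 65% floor area): Unit 1A 0.3179; Unit PH1 0.3313; Unit 5B 0.2635; Unit 4A 0.0873.
Proportional shares: Unit 1A 57,324.83; Unit PH1 59,756.76; Unit 5B 47,529.45; Unit 4A 15,738.96.
Rounded to nearest $1: Unit 1A $57,325; Unit PH1 $59,757; Unit 5B $47,529; Unit 4A $15,739. Sum = $180,350.
Rounded total matches; no reconciliation needed.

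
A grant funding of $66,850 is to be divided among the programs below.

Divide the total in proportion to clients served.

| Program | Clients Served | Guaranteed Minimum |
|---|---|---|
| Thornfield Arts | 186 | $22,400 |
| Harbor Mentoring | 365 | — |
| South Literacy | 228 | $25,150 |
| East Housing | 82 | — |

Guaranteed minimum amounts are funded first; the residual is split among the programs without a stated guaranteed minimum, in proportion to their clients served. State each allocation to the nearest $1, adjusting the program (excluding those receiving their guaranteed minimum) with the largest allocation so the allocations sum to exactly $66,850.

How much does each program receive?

Minimums first: Thornfield Arts $22,400; South Literacy $25,150. Remaining pool $19,300.
Remaining pool split over remaining clients served 447: Harbor Mentoring 15,759.51 → $15,760; East Housing 3,540.49 → $3,540.

Thornfield Arts: $22,400; Harbor Mentoring: $15,760; South Literacy: $25,150; East Housing: $3,540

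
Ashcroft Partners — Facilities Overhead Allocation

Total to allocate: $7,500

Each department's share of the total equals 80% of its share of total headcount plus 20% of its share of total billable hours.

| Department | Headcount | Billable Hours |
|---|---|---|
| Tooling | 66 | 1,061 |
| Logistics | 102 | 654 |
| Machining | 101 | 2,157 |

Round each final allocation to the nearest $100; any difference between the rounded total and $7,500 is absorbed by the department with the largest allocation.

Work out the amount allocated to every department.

Tooling: $1,900 · Logistics: $2,500 · Machining: $3,100

Headcount total 269; billable hours total 3,872.
Composite weights (80% headcount + 20% billable hours): Tooling 0.2511; Logistics 0.3371; Machining 0.4118.
Unrounded shares: Tooling 1,883.15; Logistics 2,528.45; Machining 3,088.40.
At nearest $100: Tooling $1,900; Logistics $2,500; Machining $3,100. Sum = $7,500.
Sum already equals the total — no adjustment.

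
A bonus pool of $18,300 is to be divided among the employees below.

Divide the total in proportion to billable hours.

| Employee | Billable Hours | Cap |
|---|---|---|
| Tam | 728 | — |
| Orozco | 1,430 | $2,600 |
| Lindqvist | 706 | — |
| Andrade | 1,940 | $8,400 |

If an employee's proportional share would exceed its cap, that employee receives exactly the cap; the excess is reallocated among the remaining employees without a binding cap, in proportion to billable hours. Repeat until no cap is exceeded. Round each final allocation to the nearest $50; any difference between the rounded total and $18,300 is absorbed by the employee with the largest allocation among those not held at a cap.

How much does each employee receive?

Sum of billable hours: 4,804.
Unconstrained shares: Tam 2,773.19; Orozco 5,447.34; Lindqvist 2,689.38; Andrade 7,390.09.
Cap binds for Orozco ($2,600); residual $15,700 reallocated over remaining billable hours 3,374.
Cap binds for Andrade ($8,400); residual $7,300 reallocated over remaining billable hours 1,434.
Remaining shares: Tam 3,706.00 → $3,700; Lindqvist 3,594.00 → $3,600.

Tam: $3,700 · Orozco: $2,600 · Lindqvist: $3,600 · Andrade: $8,400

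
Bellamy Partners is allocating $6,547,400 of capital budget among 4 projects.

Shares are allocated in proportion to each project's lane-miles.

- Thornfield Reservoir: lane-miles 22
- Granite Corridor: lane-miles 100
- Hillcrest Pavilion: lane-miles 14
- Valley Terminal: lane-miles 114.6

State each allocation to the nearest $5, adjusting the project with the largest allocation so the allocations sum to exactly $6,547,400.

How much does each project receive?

Total lane-miles = 250.6.
Proportional shares: Thornfield Reservoir 22/250.6 × $6,547,400 = 574,791.70; Granite Corridor 100/250.6 × $6,547,400 = 2,612,689.55; Hillcrest Pavilion 14/250.6 × $6,547,400 = 365,776.54; Valley Terminal 114.6/250.6 × $6,547,400 = 2,994,142.22.
At nearest $5: Thornfield Reservoir $574,790; Granite Corridor $2,612,690; Hillcrest Pavilion $365,775; Valley Terminal $2,994,140. Sum = $6,547,395.
Difference $6,547,400 − $6,547,395 = +$5 applied to largest allocation (Valley Terminal): Valley Terminal becomes $2,994,145.

Thornfield Reservoir: $574,790 · Granite Corridor: $2,612,690 · Hillcrest Pavilion: $365,775 · Valley Terminal: $2,994,145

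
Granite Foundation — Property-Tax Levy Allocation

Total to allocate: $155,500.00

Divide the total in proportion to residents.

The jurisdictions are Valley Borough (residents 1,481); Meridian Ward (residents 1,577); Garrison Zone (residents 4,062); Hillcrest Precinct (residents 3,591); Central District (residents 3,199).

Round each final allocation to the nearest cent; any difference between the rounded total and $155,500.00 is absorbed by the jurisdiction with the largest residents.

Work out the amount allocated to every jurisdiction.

Valley Borough: $16,556.11 | Meridian Ward: $17,629.30 | Garrison Zone: $45,409.12 | Hillcrest Precinct: $40,143.82 | Central District: $35,761.65

Sum of residents: 1,481 + 1,577 + 4,062 + 3,591 + 3,199 = 13,910.
Proportional shares: Valley Borough 16,556.1107; Meridian Ward 17,629.2955; Garrison Zone 45,409.1301; Hillcrest Precinct 40,143.8174; Central District 35,761.6463.
After rounding (cent): Valley Borough $16,556.11; Meridian Ward $17,629.30; Garrison Zone $45,409.13; Hillcrest Precinct $40,143.82; Central District $35,761.65. Sum = $155,500.01.
Difference $155,500.00 − $155,500.01 = −$0.01 applied to largest residents (Garrison Zone): Garrison Zone becomes $45,409.12.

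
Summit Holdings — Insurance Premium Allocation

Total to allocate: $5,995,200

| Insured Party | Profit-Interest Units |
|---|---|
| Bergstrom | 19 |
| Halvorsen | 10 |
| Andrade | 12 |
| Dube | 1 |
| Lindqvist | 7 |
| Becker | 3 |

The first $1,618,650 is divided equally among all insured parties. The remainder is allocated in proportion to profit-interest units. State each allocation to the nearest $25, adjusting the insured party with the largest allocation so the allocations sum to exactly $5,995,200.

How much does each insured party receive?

Bergstrom: $1,868,875 | Halvorsen: $1,111,425 | Andrade: $1,279,750 | Dube: $353,950 | Lindqvist: $858,925 | Becker: $522,275

First tranche $1,618,650 split equally: $269,775 each.
Remainder $4,376,550 by profit-interest units (total 52): Bergstrom 1,599,124.04 → $1,599,125; Halvorsen 841,644.23 → $841,650; Andrade 1,009,973.08 → $1,009,975; Dube 84,164.42 → $84,175; Lindqvist 589,150.96 → $589,150; Becker 252,493.27 → $252,500.
Rounding difference −$25 on remainder applied to Bergstrom.
Totals: Bergstrom $269,775 + $1,599,100 = $1,868,875; Halvorsen $269,775 + $841,650 = $1,111,425; Andrade $269,775 + $1,009,975 = $1,279,750; Dube $269,775 + $84,175 = $353,950; Lindqvist $269,775 + $589,150 = $858,925; Becker $269,775 + $252,500 = $522,275.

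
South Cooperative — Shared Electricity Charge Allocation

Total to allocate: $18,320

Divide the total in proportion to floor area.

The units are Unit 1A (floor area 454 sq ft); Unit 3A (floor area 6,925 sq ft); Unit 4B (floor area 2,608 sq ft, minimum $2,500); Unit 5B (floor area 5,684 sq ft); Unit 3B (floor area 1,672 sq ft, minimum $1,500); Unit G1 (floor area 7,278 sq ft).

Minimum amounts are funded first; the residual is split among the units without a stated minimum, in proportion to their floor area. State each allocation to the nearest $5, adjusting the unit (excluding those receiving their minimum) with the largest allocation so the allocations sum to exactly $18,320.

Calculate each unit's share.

Minimums first: Unit 4B $2,500; Unit 3B $1,500. Balance $14,320.
Balance split over remaining floor area 20,341: Unit 1A 319.61 → $320; Unit 3A 4,875.18 → $4,875; Unit 5B 4,001.52 → $4,000; Unit G1 5,123.69 → $5,125.

Unit 1A: $320; Unit 3A: $4,875; Unit 4B: $2,500; Unit 5B: $4,000; Unit 3B: $1,500; Unit G1: $5,125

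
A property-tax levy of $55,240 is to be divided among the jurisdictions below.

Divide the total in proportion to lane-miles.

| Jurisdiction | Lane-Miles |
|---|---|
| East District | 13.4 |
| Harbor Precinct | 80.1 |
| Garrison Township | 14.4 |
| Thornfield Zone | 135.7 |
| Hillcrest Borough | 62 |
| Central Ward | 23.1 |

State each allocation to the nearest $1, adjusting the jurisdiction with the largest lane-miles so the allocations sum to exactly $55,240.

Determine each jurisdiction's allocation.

East District: $2,252 · Harbor Precinct: $13,461 · Garrison Township: $2,420 · Thornfield Zone: $22,806 · Hillcrest Borough: $10,419 · Central Ward: $3,882

Total lane-miles = 13.4 + 80.1 + 14.4 + 135.7 + 62 + 23.1 = 328.7.
Unrounded shares: East District 2,251.95; Harbor Precinct 13,461.28; Garrison Township 2,420.01; Thornfield Zone 22,805.20; Hillcrest Borough 10,419.47; Central Ward 3,882.09.
After rounding ($1): East District $2,252; Harbor Precinct $13,461; Garrison Township $2,420; Thornfield Zone $22,805; Hillcrest Borough $10,419; Central Ward $3,882. Sum = $55,239.
Difference $55,240 − $55,239 = +$1 applied to largest lane-miles (Thornfield Zone): Thornfield Zone becomes $22,806.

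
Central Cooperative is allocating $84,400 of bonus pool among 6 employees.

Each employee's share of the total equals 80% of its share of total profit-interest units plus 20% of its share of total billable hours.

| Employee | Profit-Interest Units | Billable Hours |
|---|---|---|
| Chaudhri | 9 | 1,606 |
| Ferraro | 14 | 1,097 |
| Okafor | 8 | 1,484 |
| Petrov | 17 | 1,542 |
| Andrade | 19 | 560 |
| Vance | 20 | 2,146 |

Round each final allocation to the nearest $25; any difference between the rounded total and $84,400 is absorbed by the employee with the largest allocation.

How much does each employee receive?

Totals — profit-interest units 87, billable hours 8,435.
Combined weights (80% profit-interest units + 20% billable hours): Chaudhri 0.1208; Ferraro 0.1547; Okafor 0.1087; Petrov 0.1929; Andrade 0.1880; Vance 0.2348.
Proportional shares: Chaudhri 10,198.73; Ferraro 13,060.59; Okafor 9,178.49; Petrov 16,279.39; Andrade 15,866.41; Vance 19,816.38.
Rounded to nearest $25: Chaudhri $10,200; Ferraro $13,050; Okafor $9,175; Petrov $16,275; Andrade $15,875; Vance $19,825. Sum = $84,400.
Rounded total matches; no reconciliation needed.

Chaudhri: $10,200 · Ferraro: $13,050 · Okafor: $9,175 · Petrov: $16,275 · Andrade: $15,875 · Vance: $19,825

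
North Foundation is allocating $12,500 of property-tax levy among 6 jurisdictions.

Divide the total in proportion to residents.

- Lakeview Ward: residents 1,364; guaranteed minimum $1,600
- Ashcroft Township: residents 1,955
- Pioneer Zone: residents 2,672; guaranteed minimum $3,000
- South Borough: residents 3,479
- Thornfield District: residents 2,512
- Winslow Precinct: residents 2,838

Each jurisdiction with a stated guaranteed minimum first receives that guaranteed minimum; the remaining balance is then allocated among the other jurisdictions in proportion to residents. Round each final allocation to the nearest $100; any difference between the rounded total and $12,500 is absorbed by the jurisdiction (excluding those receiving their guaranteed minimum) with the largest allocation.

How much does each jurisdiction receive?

Lakeview Ward: $1,600; Ashcroft Township: $1,400; Pioneer Zone: $3,000; South Borough: $2,600; Thornfield District: $1,800; Winslow Precinct: $2,100

Minimums first: Lakeview Ward $1,600; Pioneer Zone $3,000. Residual $7,900.
Residual split over remaining residents 10,784: Ashcroft Township 1,432.17 → $1,400; South Borough 2,548.60 → $2,500; Thornfield District 1,840.21 → $1,800; Winslow Precinct 2,079.02 → $2,100.
Rounding difference +$100 applied to South Borough → $2,600.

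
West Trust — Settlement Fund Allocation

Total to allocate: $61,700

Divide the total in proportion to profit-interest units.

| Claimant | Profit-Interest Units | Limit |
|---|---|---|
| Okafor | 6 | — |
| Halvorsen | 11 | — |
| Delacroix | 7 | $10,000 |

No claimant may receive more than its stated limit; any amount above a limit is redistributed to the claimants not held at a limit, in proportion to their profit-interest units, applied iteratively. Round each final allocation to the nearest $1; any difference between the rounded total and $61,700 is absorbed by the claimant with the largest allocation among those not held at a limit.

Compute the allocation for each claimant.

Combined profit-interest units = 24.
Unconstrained shares: Okafor 15,425.00; Halvorsen 28,279.17; Delacroix 17,995.83.
Held at cap: Delacroix ($10,000); residual $51,700 reallocated over remaining profit-interest units 17.
Shares after redistribution: Okafor 18,247.06 → $18,247; Halvorsen 33,452.94 → $33,453.

Okafor: $18,247 | Halvorsen: $33,453 | Delacroix: $10,000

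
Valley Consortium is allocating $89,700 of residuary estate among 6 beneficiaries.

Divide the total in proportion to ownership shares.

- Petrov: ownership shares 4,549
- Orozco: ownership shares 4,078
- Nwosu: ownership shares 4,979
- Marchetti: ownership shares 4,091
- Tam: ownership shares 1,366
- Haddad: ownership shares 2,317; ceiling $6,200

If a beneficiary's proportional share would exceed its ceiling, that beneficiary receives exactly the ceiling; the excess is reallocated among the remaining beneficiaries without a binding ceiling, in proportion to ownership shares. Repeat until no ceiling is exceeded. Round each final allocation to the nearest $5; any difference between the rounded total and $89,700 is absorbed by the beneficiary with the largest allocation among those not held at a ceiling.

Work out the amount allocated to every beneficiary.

Total ownership shares = 21,380.
Pro-rata shares before constraints: Petrov 19,085.37; Orozco 17,109.29; Nwosu 20,889.44; Marchetti 17,163.83; Tam 5,731.07; Haddad 9,721.00.
Capped: Haddad ($6,200); remaining pool $83,500 reallocated over remaining ownership shares 19,063.
Redistributed shares: Petrov 19,925.59 → $19,925; Orozco 17,862.51 → $17,865; Nwosu 21,809.08 → $21,810; Marchetti 17,919.45 → $17,920; Tam 5,983.37 → $5,985.
Rounding difference −$5 applied to Nwosu → $21,805.

Petrov: $19,925 · Orozco: $17,865 · Nwosu: $21,805 · Marchetti: $17,920 · Tam: $5,985 · Haddad: $6,200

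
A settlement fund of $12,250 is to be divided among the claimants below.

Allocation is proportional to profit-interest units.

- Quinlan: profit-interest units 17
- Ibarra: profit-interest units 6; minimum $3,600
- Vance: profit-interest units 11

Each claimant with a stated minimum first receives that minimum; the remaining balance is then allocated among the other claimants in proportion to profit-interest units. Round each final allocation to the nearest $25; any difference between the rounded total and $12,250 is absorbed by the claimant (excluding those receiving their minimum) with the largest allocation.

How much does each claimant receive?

Guaranteed amounts: Ibarra $3,600. Residual $8,650.
Residual split over remaining profit-interest units 28: Quinlan 5,251.79 → $5,250; Vance 3,398.21 → $3,400.

Quinlan: $5,250 | Ibarra: $3,600 | Vance: $3,400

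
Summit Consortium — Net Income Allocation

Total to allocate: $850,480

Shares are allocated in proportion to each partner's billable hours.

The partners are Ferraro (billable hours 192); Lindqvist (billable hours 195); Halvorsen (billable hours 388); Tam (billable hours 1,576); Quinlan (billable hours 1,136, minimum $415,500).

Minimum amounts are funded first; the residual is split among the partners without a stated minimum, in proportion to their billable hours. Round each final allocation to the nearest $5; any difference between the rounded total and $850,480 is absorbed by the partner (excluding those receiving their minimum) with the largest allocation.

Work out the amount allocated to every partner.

Ferraro: $35,525 | Lindqvist: $36,080 | Halvorsen: $71,785 | Tam: $291,590 | Quinlan: $415,500

Fund the minimums — Quinlan $415,500. Remaining pool $434,980.
Remaining pool split over remaining billable hours 2,351: Ferraro 35,523.68 → $35,525; Lindqvist 36,078.73 → $36,080; Halvorsen 71,787.43 → $71,785; Tam 291,590.17 → $291,590.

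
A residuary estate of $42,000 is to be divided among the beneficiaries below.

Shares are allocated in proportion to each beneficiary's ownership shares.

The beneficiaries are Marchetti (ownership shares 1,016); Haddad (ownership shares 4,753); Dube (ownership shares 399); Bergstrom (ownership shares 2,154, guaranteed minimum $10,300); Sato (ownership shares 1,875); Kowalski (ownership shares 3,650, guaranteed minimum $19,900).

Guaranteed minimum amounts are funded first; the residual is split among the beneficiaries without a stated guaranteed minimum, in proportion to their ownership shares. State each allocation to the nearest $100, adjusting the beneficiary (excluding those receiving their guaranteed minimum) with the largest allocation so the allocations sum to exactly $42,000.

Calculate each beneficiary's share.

Marchetti: $1,500 | Haddad: $6,900 | Dube: $600 | Bergstrom: $10,300 | Sato: $2,800 | Kowalski: $19,900

Minimums first: Bergstrom $10,300; Kowalski $19,900. Remaining pool $11,800.
Remaining pool split over remaining ownership shares 8,043: Marchetti 1,490.59 → $1,500; Haddad 6,973.19 → $7,000; Dube 585.38 → $600; Sato 2,750.84 → $2,800.
Rounding difference −$100 applied to Haddad → $6,900.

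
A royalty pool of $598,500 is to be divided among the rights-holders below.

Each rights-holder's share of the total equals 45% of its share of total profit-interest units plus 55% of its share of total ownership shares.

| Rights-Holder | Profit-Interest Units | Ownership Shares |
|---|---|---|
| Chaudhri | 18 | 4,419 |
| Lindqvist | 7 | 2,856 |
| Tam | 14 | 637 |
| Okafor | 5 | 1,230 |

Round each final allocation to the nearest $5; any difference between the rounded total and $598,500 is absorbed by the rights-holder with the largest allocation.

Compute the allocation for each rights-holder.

Chaudhri: $269,290 · Lindqvist: $145,685 · Tam: $108,630 · Okafor: $74,895

Totals — profit-interest units 44, ownership shares 9,142.
Composite weights (45% profit-interest units + 55% ownership shares): Chaudhri 0.4499; Lindqvist 0.2434; Tam 0.1815; Okafor 0.1251.
Pro-rata amounts: Chaudhri 269,292.86; Lindqvist 145,682.84; Tam 108,630.71; Okafor 74,893.59.
At nearest $5: Chaudhri $269,295; Lindqvist $145,685; Tam $108,630; Okafor $74,895. Sum = $598,505.
Difference $598,500 − $598,505 = −$5 applied to largest allocation (Chaudhri): Chaudhri becomes $269,290.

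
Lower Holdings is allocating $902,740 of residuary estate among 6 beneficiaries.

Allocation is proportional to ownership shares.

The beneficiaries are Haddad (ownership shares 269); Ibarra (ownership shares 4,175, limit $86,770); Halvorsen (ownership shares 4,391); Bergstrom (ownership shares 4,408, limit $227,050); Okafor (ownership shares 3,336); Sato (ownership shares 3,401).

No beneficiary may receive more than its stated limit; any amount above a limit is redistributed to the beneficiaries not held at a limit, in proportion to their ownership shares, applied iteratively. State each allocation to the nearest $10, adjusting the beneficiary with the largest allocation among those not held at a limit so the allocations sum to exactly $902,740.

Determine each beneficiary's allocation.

Haddad: $13,900; Ibarra: $86,770; Halvorsen: $226,900; Bergstrom: $227,050; Okafor: $172,380; Sato: $175,740

Total ownership shares = 19,980.
Unconstrained shares: Haddad 12,154.01; Ibarra 188,635.61; Halvorsen 198,394.96; Bergstrom 199,163.06; Okafor 150,727.76; Sato 153,664.60.
Held at cap: Ibarra ($86,770); residual $815,970 reallocated over remaining ownership shares 15,805.
Held at cap: Bergstrom ($227,050); residual $588,920 reallocated over remaining ownership shares 11,397.
Shares after redistribution: Haddad 13,900.10 → $13,900; Halvorsen 226,897.23 → $226,900; Okafor 172,381.95 → $172,380; Sato 175,740.71 → $175,740.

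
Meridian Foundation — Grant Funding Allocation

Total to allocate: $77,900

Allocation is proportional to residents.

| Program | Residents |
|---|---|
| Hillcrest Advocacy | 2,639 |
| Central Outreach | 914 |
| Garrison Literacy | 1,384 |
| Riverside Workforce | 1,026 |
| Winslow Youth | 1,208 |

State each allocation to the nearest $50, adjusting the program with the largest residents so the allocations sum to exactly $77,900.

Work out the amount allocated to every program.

Combined residents = 2,639 + 914 + 1,384 + 1,026 + 1,208 = 7,171.
Raw shares: Hillcrest Advocacy 28,667.98; Central Outreach 9,928.96; Garrison Literacy 15,034.67; Riverside Workforce 11,145.64; Winslow Youth 13,122.74.
At nearest $50: Hillcrest Advocacy $28,650; Central Outreach $9,950; Garrison Literacy $15,050; Riverside Workforce $11,150; Winslow Youth $13,100. Sum = $77,900.
Rounded total matches; no reconciliation needed.

Hillcrest Advocacy: $28,650 | Central Outreach: $9,950 | Garrison Literacy: $15,050 | Riverside Workforce: $11,150 | Winslow Youth: $13,100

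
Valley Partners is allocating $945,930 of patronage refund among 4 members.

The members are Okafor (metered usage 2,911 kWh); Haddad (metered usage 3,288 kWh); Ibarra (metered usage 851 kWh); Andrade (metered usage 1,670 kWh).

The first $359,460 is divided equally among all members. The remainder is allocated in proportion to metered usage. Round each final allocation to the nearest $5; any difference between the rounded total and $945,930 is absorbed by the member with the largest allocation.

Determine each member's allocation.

Okafor: $285,645; Haddad: $311,005; Ibarra: $147,100; Andrade: $202,180

First tranche $359,460 split equally: $89,865 each.
Remainder $586,470 by metered usage (total 8,720): Okafor 195,781.44 → $195,780; Haddad 221,136.85 → $221,135; Ibarra 57,234.63 → $57,235; Andrade 112,317.08 → $112,315.
Rounding difference +$5 on remainder applied to Haddad.
Totals: Okafor $89,865 + $195,780 = $285,645; Haddad $89,865 + $221,140 = $311,005; Ibarra $89,865 + $57,235 = $147,100; Andrade $89,865 + $112,315 = $202,180.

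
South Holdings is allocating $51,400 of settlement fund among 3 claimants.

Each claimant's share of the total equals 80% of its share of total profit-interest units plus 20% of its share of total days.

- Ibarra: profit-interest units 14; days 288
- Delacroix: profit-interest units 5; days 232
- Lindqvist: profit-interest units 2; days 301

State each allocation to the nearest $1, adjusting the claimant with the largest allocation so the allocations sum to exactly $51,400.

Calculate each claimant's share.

Ibarra: $31,020 · Delacroix: $12,695 · Lindqvist: $7,685

Totals — profit-interest units 21, days 821.
Composite weights (80% profit-interest units + 20% days): Ibarra 0.6035; Delacroix 0.2470; Lindqvist 0.1495.
Raw shares: Ibarra 31,019.47; Delacroix 12,695.42; Lindqvist 7,685.11.
After rounding ($1): Ibarra $31,019; Delacroix $12,695; Lindqvist $7,685. Sum = $51,399.
Difference $51,400 − $51,399 = +$1 applied to largest allocation (Ibarra): Ibarra becomes $31,020.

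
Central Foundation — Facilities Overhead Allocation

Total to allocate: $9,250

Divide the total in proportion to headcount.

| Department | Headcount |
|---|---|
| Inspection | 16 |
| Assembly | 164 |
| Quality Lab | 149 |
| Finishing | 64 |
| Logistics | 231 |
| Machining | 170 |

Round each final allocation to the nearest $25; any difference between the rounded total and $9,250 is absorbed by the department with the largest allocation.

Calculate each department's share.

Inspection: $175 | Assembly: $1,900 | Quality Lab: $1,725 | Finishing: $750 | Logistics: $2,725 | Machining: $1,975

Headcount total: 794.
Proportional shares: Inspection 16/794 × $9,250 = 186.40; Assembly 164/794 × $9,250 = 1,910.58; Quality Lab 149/794 × $9,250 = 1,735.83; Finishing 64/794 × $9,250 = 745.59; Logistics 231/794 × $9,250 = 2,691.12; Machining 170/794 × $9,250 = 1,980.48.
After rounding ($25): Inspection $175; Assembly $1,900; Quality Lab $1,725; Finishing $750; Logistics $2,700; Machining $1,975. Sum = $9,225.
Difference $9,250 − $9,225 = +$25 applied to largest allocation (Logistics): Logistics becomes $2,725.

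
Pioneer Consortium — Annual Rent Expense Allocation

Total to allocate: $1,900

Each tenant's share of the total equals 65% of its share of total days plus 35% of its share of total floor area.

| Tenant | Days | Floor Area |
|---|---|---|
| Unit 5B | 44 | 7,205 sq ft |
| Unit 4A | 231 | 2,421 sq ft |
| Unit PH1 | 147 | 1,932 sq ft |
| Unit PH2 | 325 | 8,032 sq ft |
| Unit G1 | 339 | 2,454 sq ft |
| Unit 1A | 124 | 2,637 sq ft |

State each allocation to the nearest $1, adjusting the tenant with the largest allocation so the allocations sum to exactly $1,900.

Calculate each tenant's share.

Unit 5B: $239 · Unit 4A: $301 · Unit PH1: $202 · Unit PH2: $548 · Unit G1: $412 · Unit 1A: $198

Totals — days 1,210, floor area 24,681.
Combined weights (65% days + 35% floor area): Unit 5B 0.1258; Unit 4A 0.1584; Unit PH1 0.1064; Unit PH2 0.2885; Unit G1 0.2169; Unit 1A 0.1040.
Pro-rata amounts: Unit 5B 239.04; Unit 4A 301.00; Unit PH1 202.09; Unit PH2 548.13; Unit G1 412.12; Unit 1A 197.61.
At nearest $1: Unit 5B $239; Unit 4A $301; Unit PH1 $202; Unit PH2 $548; Unit G1 $412; Unit 1A $198. Sum = $1,900.
No rounding difference to absorb.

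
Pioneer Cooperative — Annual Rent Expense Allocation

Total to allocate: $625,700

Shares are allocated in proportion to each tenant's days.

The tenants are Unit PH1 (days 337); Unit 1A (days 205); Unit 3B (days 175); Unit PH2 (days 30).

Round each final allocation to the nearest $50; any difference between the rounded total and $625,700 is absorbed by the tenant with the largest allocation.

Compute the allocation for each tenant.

Unit PH1: $282,250; Unit 1A: $171,700; Unit 3B: $146,600; Unit PH2: $25,150

Total days = 747.
Raw shares: Unit PH1 337/747 × $625,700 = 282,276.97; Unit 1A 205/747 × $625,700 = 171,711.51; Unit 3B 175/747 × $625,700 = 146,583.00; Unit PH2 30/747 × $625,700 = 25,128.51.
After rounding ($50): Unit PH1 $282,300; Unit 1A $171,700; Unit 3B $146,600; Unit PH2 $25,150. Sum = $625,750.
Difference $625,700 − $625,750 = −$50 applied to largest allocation (Unit PH1): Unit PH1 becomes $282,250.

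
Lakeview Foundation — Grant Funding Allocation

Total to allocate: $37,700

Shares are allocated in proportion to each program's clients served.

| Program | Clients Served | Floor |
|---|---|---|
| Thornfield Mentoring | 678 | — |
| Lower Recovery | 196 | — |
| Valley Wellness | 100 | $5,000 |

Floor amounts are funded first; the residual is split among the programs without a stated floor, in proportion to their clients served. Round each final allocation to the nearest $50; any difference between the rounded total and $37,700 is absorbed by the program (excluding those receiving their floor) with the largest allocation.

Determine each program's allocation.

Fund the minimums — Valley Wellness $5,000. Balance $32,700.
Balance split over remaining clients served 874: Thornfield Mentoring 25,366.82 → $25,350; Lower Recovery 7,333.18 → $7,350.

Thornfield Mentoring: $25,350; Lower Recovery: $7,350; Valley Wellness: $5,000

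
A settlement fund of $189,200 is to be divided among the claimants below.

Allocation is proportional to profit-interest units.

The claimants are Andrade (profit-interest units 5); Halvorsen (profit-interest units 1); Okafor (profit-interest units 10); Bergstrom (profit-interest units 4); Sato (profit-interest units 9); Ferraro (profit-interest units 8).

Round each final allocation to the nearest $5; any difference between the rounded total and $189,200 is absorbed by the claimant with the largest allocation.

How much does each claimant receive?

Andrade: $25,570 · Halvorsen: $5,115 · Okafor: $51,130 · Bergstrom: $20,455 · Sato: $46,020 · Ferraro: $40,910

Combined profit-interest units = 37.
Pro-rata amounts: Andrade 5/37 × $189,200 = 25,567.57; Halvorsen 1/37 × $189,200 = 5,113.51; Okafor 10/37 × $189,200 = 51,135.14; Bergstrom 4/37 × $189,200 = 20,454.05; Sato 9/37 × $189,200 = 46,021.62; Ferraro 8/37 × $189,200 = 40,908.11.
After rounding ($5): Andrade $25,570; Halvorsen $5,115; Okafor $51,135; Bergstrom $20,455; Sato $46,020; Ferraro $40,910. Sum = $189,205.
Difference $189,200 − $189,205 = −$5 applied to largest allocation (Okafor): Okafor becomes $51,130.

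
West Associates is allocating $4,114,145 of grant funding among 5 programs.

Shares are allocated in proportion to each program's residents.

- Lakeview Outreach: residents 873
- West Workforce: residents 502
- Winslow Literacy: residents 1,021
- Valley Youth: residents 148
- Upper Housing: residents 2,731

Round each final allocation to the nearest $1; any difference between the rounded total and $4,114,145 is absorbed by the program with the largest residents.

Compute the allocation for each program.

Residents total: 5,275.
Unrounded shares: Lakeview Outreach 873/5,275 × $4,114,145 = 680,881.25; West Workforce 502/5,275 × $4,114,145 = 391,526.22; Winslow Literacy 1,021/5,275 × $4,114,145 = 796,311.29; Valley Youth 148/5,275 × $4,114,145 = 115,430.04; Upper Housing 2,731/5,275 × $4,114,145 = 2,129,996.21.
At nearest $1: Lakeview Outreach $680,881; West Workforce $391,526; Winslow Literacy $796,311; Valley Youth $115,430; Upper Housing $2,129,996. Sum = $4,114,144.
Difference $4,114,145 − $4,114,144 = +$1 applied to largest residents (Upper Housing): Upper Housing becomes $2,129,997.

Lakeview Outreach: $680,881 | West Workforce: $391,526 | Winslow Literacy: $796,311 | Valley Youth: $115,430 | Upper Housing: $2,129,997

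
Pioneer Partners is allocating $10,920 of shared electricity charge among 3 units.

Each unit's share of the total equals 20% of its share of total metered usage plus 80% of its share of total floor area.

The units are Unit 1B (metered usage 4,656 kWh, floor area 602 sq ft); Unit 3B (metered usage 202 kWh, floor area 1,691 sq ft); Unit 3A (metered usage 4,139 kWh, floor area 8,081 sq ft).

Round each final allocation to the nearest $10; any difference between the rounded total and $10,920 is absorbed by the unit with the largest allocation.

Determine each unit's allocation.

Unit 1B: $1,640 | Unit 3B: $1,470 | Unit 3A: $7,810

Totals — metered usage 8,997, floor area 10,374.
Combined weights (20% metered usage + 80% floor area): Unit 1B 0.1499; Unit 3B 0.1349; Unit 3A 0.7152.
Proportional shares: Unit 1B 1,637.18; Unit 3B 1,473.04; Unit 3A 7,809.78.
After rounding ($10): Unit 1B $1,640; Unit 3B $1,470; Unit 3A $7,810. Sum = $10,920.
No rounding difference to absorb.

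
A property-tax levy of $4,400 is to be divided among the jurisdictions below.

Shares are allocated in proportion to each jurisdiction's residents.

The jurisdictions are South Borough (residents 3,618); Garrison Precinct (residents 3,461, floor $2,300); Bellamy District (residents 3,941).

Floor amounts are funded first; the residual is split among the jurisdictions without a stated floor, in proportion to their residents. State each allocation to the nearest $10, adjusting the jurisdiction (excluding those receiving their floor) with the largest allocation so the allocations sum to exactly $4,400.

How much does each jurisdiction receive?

South Borough: $1,010 | Garrison Precinct: $2,300 | Bellamy District: $1,090

Fund the minimums — Garrison Precinct $2,300. Residual $2,100.
Residual split over remaining residents 7,559: South Borough 1,005.13 → $1,010; Bellamy District 1,094.87 → $1,090.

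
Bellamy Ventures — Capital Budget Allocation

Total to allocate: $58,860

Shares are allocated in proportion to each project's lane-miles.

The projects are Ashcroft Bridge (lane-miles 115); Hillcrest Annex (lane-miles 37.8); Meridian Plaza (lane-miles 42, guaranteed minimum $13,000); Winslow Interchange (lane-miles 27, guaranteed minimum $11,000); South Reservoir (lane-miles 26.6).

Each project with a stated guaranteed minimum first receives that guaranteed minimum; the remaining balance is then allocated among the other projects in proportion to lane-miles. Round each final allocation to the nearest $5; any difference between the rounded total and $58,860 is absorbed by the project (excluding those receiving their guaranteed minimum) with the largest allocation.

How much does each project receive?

Fund the minimums — Meridian Plaza $13,000; Winslow Interchange $11,000. Remaining pool $34,860.
Remaining pool split over remaining lane-miles 179.4: Ashcroft Bridge 22,346.15 → $22,345; Hillcrest Annex 7,345.08 → $7,345; South Reservoir 5,168.76 → $5,170.

Ashcroft Bridge: $22,345; Hillcrest Annex: $7,345; Meridian Plaza: $13,000; Winslow Interchange: $11,000; South Reservoir: $5,170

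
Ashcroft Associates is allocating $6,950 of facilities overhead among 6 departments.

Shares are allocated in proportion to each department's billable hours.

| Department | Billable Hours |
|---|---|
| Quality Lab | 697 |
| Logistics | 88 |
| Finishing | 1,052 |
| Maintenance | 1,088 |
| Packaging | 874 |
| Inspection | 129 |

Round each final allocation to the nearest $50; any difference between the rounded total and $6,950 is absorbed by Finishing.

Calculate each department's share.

Billable hours total: 3,928.
Raw shares: Quality Lab 697/3,928 × $6,950 = 1,233.24; Logistics 88/3,928 × $6,950 = 155.70; Finishing 1,052/3,928 × $6,950 = 1,861.35; Maintenance 1,088/3,928 × $6,950 = 1,925.05; Packaging 874/3,928 × $6,950 = 1,546.41; Inspection 129/3,928 × $6,950 = 228.25.
At nearest $50: Quality Lab $1,250; Logistics $150; Finishing $1,850; Maintenance $1,950; Packaging $1,550; Inspection $250. Sum = $7,000.
Difference $6,950 − $7,000 = −$50 applied to Finishing: Finishing becomes $1,800.

Quality Lab: $1,250; Logistics: $150; Finishing: $1,800; Maintenance: $1,950; Packaging: $1,550; Inspection: $250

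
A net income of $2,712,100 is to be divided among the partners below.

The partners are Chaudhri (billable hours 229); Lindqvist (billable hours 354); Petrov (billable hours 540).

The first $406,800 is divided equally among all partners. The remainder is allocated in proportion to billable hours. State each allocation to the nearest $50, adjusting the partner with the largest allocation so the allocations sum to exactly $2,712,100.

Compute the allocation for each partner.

Chaudhri: $605,700; Lindqvist: $862,300; Petrov: $1,244,100

$406,800 shared equally gives $135,600 per partner.
Remainder $2,305,300 by billable hours (total 1,123): Chaudhri 470,092.34 → $470,100; Lindqvist 726,692.97 → $726,700; Petrov 1,108,514.69 → $1,108,500.
Totals: Chaudhri $135,600 + $470,100 = $605,700; Lindqvist $135,600 + $726,700 = $862,300; Petrov $135,600 + $1,108,500 = $1,244,100.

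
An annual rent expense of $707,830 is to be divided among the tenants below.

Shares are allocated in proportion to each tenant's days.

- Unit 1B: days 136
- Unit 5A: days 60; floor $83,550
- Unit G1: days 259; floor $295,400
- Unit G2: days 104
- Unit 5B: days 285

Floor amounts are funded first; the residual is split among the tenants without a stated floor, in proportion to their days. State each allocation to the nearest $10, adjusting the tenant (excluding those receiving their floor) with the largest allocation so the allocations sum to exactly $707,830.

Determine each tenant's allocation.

Minimums first: Unit 5A $83,550; Unit G1 $295,400. Balance $328,880.
Balance split over remaining days 525: Unit 1B 85,195.58 → $85,200; Unit G2 65,149.56 → $65,150; Unit 5B 178,534.86 → $178,530.

Unit 1B: $85,200 · Unit 5A: $83,550 · Unit G1: $295,400 · Unit G2: $65,150 · Unit 5B: $178,530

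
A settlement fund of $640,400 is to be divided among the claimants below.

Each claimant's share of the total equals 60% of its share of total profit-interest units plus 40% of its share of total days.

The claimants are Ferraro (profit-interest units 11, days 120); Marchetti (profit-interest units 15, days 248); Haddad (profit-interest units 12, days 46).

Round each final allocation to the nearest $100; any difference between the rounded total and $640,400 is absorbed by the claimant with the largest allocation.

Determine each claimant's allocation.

Ferraro: $185,500 | Marchetti: $305,100 | Haddad: $149,800

Profit-interest units total 38; days total 414.
Composite weights (60% profit-interest units + 40% days): Ferraro 0.2896; Marchetti 0.4765; Haddad 0.2339.
Pro-rata amounts: Ferraro 185,476.64; Marchetti 305,122.19; Haddad 149,801.17.
At nearest $100: Ferraro $185,500; Marchetti $305,100; Haddad $149,800. Sum = $640,400.
No rounding difference to absorb.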